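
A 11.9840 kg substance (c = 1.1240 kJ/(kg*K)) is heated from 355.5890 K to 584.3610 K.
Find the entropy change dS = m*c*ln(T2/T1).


T2/T1 = 1.6434
ln(T2/T1) = 0.4967
dS = 11.9840 * 1.1240 * 0.4967 = 6.6911 kJ/K

6.6911 kJ/K


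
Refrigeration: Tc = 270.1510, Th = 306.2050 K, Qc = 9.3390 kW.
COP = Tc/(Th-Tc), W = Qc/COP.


COP = 270.1510 / 36.0540 = 7.4930
W = 9.3390 / 7.4930 = 1.2464 kW

COP = 7.4930, W = 1.2464 kW


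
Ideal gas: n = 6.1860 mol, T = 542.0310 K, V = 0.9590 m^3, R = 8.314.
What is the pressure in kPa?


P = nRT/V = 6.1860 * 8.314 * 542.0310 / 0.9590
= 27876.8733 / 0.9590 = 29068.6896 Pa = 29.0687 kPa

29.0687 kPa


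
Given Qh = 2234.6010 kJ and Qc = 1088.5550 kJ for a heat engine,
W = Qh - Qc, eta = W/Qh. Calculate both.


W = 2234.6010 - 1088.5550 = 1146.0460 kJ
eta = 1146.0460 / 2234.6010 = 0.5129 = 51.2864%

W = 1146.0460 kJ, eta = 51.2864%


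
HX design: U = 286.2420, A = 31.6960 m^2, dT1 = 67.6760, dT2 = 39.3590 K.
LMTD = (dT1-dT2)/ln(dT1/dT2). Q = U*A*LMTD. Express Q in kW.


LMTD = 52.2447 K
Q = 286.2420 * 31.6960 * 52.2447 = 474002.0327 W = 474.0020 kW

474.0020 kW


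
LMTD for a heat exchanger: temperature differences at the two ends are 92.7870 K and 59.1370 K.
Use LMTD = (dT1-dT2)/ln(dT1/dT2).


dT1/dT2 = 1.5690
ln(dT1/dT2) = 0.4504
LMTD = 33.6500 / 0.4504 = 74.7031 K

74.7031 K


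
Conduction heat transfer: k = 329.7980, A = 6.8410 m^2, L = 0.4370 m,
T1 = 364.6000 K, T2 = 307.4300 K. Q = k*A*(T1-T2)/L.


dT = 57.1700 K
Q = 329.7980 * 6.8410 * 57.1700 / 0.4370 = 295157.8671 W

295157.8671 W


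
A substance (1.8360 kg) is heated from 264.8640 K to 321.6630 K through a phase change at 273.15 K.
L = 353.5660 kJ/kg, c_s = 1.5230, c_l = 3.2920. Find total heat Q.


Q1 (sensible, solid) = 1.8360 * 1.5230 * 8.2860 = 23.1695 kJ
Q2 (latent) = 1.8360 * 353.5660 = 649.1472 kJ
Q3 (sensible, liquid) = 1.8360 * 3.2920 * 48.5130 = 293.2180 kJ
Q_total = 965.5347 kJ

965.5347 kJ


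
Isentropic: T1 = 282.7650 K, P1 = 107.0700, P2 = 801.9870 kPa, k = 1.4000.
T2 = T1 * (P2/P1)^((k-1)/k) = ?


(k-1)/k = 0.2857
(P2/P1)^exp = 1.7777
T2 = 282.7650 * 1.7777 = 502.6696 K

502.6696 K


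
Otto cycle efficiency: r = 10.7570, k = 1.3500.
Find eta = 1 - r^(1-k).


r^(k-1) = 2.2966
eta = 1 - 1/2.2966 = 0.5646 = 56.4580%

56.4580%


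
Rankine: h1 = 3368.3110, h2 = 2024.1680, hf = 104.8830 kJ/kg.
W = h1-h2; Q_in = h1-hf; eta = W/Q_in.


W = 1344.1430 kJ/kg
Q_in = 3263.4280 kJ/kg
eta = 0.4119 = 41.1881%

eta = 41.1881%


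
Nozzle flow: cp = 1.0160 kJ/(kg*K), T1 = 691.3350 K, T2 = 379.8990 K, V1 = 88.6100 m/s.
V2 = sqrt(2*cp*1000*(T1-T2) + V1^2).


dT = 311.4360 K
2*cp*1000*dT = 632837.9520
V1^2 = 7851.7321
V2 = sqrt(640689.6841) = 800.4309 m/s

800.4309 m/s


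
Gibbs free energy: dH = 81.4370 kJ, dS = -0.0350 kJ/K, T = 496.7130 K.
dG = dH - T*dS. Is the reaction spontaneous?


T*dS = 496.7130 * -0.0350 = -17.3850 kJ
dG = 81.4370 + 17.3850 = 98.8220 kJ (non-spontaneous)

dG = 98.8220 kJ, non-spontaneous


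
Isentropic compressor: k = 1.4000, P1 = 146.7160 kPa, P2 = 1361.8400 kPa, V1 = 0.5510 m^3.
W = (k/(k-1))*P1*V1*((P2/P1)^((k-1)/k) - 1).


(k-1)/k = 0.2857
(P2/P1)^exp = 1.8900
W = 3.5000 * 146.7160 * 0.5510 * (1.8900 - 1) = 251.8296 kJ

251.8296 kJ


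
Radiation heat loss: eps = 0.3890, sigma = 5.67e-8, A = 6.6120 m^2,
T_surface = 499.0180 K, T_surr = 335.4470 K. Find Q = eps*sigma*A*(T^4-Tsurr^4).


T^4 = 6.2010e+10
Tsurr^4 = 1.2662e+10
Q = 0.3890 * 5.67e-8 * 6.6120 * 4.9349e+10 = 7196.8207 W

7196.8207 W


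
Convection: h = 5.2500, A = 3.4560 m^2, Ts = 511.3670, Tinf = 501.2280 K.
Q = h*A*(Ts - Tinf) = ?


dT = 10.1390 K
Q = 5.2500 * 3.4560 * 10.1390 = 183.9620 W

183.9620 W


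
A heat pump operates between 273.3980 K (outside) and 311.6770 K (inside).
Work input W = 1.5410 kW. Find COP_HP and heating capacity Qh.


COP = 311.6770 / 38.2790 = 8.1422
Qh = 8.1422 * 1.5410 = 12.5472 kW

COP = 8.1422, Qh = 12.5472 kW


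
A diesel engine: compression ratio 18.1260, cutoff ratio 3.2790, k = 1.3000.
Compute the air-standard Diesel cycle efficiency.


r^(k-1) = 2.3850
rc^k = 4.6823
eta = 0.4789 = 47.8869%

47.8869%


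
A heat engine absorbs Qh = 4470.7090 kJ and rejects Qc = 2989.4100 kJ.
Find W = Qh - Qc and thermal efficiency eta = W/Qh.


W = 4470.7090 - 2989.4100 = 1481.2990 kJ
eta = 1481.2990 / 4470.7090 = 0.3313 = 33.1334%

W = 1481.2990 kJ, eta = 33.1334%


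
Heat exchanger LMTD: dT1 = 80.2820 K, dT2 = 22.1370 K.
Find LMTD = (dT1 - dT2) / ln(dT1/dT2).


dT1/dT2 = 3.6266
ln(dT1/dT2) = 1.2883
LMTD = 58.1450 / 1.2883 = 45.1333 K

45.1333 K


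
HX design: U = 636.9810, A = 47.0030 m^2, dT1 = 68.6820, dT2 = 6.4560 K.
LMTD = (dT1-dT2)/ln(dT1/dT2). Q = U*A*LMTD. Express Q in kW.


LMTD = 26.3170 K
Q = 636.9810 * 47.0030 * 26.3170 = 787932.1216 W = 787.9321 kW

787.9321 kW


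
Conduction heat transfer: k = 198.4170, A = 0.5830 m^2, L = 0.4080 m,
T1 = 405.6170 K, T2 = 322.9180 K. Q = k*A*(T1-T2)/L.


dT = 82.6990 K
Q = 198.4170 * 0.5830 * 82.6990 / 0.4080 = 23447.0132 W

23447.0132 W


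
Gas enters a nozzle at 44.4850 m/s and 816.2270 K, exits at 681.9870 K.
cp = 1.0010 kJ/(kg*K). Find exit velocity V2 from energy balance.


dT = 134.2400 K
2*cp*1000*dT = 268748.4800
V1^2 = 1978.9152
V2 = sqrt(270727.3952) = 520.3147 m/s

520.3147 m/s


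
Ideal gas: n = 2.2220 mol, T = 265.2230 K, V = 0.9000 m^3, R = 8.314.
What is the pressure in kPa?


P = nRT/V = 2.2220 * 8.314 * 265.2230 / 0.9000
= 4899.6523 / 0.9000 = 5444.0581 Pa = 5.4441 kPa

5.4441 kPa


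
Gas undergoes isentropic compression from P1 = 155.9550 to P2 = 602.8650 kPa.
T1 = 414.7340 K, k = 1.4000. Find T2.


(k-1)/k = 0.2857
(P2/P1)^exp = 1.4716
T2 = 414.7340 * 1.4716 = 610.3051 K

610.3051 K


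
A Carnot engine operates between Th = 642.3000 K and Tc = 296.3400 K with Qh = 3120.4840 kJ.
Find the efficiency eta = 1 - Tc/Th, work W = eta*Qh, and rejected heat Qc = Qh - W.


eta = 1 - 296.3400/642.3000 = 0.5386
W = 0.5386 * 3120.4840 = 1680.7763 kJ
Qc = 3120.4840 - 1680.7763 = 1439.7077 kJ

eta = 53.8627%, W = 1680.7763 kJ, Qc = 1439.7077 kJ


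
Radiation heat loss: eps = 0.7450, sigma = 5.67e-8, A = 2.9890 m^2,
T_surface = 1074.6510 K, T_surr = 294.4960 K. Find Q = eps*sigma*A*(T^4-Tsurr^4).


T^4 = 1.3337e+12
Tsurr^4 = 7.5217e+09
Q = 0.7450 * 5.67e-8 * 2.9890 * 1.3262e+12 = 167447.5735 W

167447.5735 W


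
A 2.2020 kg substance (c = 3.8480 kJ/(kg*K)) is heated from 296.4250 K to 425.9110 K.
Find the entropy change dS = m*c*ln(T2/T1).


T2/T1 = 1.4368
ln(T2/T1) = 0.3624
dS = 2.2020 * 3.8480 * 0.3624 = 3.0710 kJ/K

3.0710 kJ/K


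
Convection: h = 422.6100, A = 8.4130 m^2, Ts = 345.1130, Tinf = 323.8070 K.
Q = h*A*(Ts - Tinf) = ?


dT = 21.3060 K
Q = 422.6100 * 8.4130 * 21.3060 = 75751.7344 W

75751.7344 W


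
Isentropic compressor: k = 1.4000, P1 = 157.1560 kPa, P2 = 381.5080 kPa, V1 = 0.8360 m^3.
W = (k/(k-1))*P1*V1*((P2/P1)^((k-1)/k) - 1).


(k-1)/k = 0.2857
(P2/P1)^exp = 1.2884
W = 3.5000 * 157.1560 * 0.8360 * (1.2884 - 1) = 132.6155 kJ

132.6155 kJ


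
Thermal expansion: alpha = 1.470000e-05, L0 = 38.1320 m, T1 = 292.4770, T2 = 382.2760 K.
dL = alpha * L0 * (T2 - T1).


dT = 89.7990 K
dL = 1.470000e-05 * 38.1320 * 89.7990 = 0.050336 m
L_final = 38.182336 m

dL = 0.050336 m


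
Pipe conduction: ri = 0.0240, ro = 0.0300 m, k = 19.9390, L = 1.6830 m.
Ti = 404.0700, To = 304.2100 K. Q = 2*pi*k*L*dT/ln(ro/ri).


dT = 99.8600 K
ln(ro/ri) = 0.2231
Q = 2*pi*19.9390*1.6830*99.8600 / 0.2231 = 94357.0987 W

94357.0987 W


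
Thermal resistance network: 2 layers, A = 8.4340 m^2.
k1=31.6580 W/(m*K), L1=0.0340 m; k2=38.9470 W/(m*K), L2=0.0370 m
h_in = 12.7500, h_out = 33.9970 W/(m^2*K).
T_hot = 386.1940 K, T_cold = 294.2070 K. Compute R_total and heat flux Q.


R_conv_in = 1/(12.7500*8.4340) = 0.0093
R_1 = 0.0340/(31.6580*8.4340) = 0.0001
R_2 = 0.0370/(38.9470*8.4340) = 0.0001
R_conv_out = 1/(33.9970*8.4340) = 0.0035
R_total = 0.0130 K/W
Q = 91.9870 / 0.0130 = 7061.2573 W

R_total = 0.0130 K/W, Q = 7061.2573 W


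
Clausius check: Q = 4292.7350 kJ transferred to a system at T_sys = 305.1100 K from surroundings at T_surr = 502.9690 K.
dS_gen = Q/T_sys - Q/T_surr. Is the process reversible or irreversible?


dS_sys = 4292.7350/305.1100 = 14.0695 kJ/K
dS_surr = -4292.7350/502.9690 = -8.5348 kJ/K
dS_gen = 14.0695 - 8.5348 = 5.5347 kJ/K (irreversible)

dS_gen = 5.5347 kJ/K, irreversible


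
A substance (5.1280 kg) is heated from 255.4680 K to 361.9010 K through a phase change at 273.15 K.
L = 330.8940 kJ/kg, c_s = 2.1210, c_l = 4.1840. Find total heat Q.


Q1 (sensible, solid) = 5.1280 * 2.1210 * 17.6820 = 192.3181 kJ
Q2 (latent) = 5.1280 * 330.8940 = 1696.8244 kJ
Q3 (sensible, liquid) = 5.1280 * 4.1840 * 88.7510 = 1904.2017 kJ
Q_total = 3793.3442 kJ

3793.3442 kJ


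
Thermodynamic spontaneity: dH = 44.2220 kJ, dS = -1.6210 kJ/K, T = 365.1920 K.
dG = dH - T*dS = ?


T*dS = 365.1920 * -1.6210 = -591.9762 kJ
dG = 44.2220 + 591.9762 = 636.1982 kJ (non-spontaneous)

dG = 636.1982 kJ, non-spontaneous


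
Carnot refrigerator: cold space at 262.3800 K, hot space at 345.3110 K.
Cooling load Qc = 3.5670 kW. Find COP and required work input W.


COP = 262.3800 / 82.9310 = 3.1638
W = 3.5670 / 3.1638 = 1.1274 kW

COP = 3.1638, W = 1.1274 kW


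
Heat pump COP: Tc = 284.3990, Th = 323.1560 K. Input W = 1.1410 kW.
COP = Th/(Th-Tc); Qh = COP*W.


COP = 323.1560 / 38.7570 = 8.3380
Qh = 8.3380 * 1.1410 = 9.5137 kW

COP = 8.3380, Qh = 9.5137 kW


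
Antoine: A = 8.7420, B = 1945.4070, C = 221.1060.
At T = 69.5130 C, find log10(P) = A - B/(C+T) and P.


C+T = 290.6190
B/(C+T) = 6.6940
log10(P) = 8.7420 - 6.6940 = 2.0480
P = 10^2.0480 = 111.6833 mmHg

111.6833 mmHg


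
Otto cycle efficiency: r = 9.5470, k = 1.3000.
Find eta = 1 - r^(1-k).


r^(k-1) = 1.9677
eta = 1 - 1/1.9677 = 0.4918 = 49.1794%

49.1794%


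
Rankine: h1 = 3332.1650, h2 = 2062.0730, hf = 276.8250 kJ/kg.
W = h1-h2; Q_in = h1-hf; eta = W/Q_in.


W = 1270.0920 kJ/kg
Q_in = 3055.3400 kJ/kg
eta = 0.4157 = 41.5696%

eta = 41.5696%


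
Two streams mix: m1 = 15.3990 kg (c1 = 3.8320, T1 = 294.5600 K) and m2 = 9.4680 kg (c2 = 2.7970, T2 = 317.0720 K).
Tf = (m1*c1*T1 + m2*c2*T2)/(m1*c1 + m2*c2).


num = 25778.3810
den = 85.4910
Tf = 301.5334 K

301.5334 K


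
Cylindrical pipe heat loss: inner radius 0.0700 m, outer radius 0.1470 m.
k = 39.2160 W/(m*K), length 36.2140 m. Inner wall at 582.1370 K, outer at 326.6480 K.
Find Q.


dT = 255.4890 K
ln(ro/ri) = 0.7419
Q = 2*pi*39.2160*36.2140*255.4890 / 0.7419 = 3072731.6552 W

3072731.6552 W


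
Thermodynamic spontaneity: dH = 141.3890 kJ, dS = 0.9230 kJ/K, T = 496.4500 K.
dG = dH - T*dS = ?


T*dS = 496.4500 * 0.9230 = 458.2234 kJ
dG = 141.3890 - 458.2234 = -316.8344 kJ (spontaneous)

dG = -316.8344 kJ, spontaneous


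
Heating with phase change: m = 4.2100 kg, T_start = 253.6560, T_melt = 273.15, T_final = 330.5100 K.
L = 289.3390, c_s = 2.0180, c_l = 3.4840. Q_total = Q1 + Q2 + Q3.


Q1 (sensible, solid) = 4.2100 * 2.0180 * 19.4940 = 165.6167 kJ
Q2 (latent) = 4.2100 * 289.3390 = 1218.1172 kJ
Q3 (sensible, liquid) = 4.2100 * 3.4840 * 57.3600 = 841.3358 kJ
Q_total = 2225.0698 kJ

2225.0698 kJ


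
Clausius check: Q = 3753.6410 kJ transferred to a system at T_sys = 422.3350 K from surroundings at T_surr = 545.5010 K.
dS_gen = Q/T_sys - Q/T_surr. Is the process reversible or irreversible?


dS_sys = 3753.6410/422.3350 = 8.8878 kJ/K
dS_surr = -3753.6410/545.5010 = -6.8811 kJ/K
dS_gen = 8.8878 - 6.8811 = 2.0067 kJ/K (irreversible)

dS_gen = 2.0067 kJ/K, irreversible


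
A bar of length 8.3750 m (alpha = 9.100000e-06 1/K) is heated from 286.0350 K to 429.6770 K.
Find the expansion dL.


dT = 143.6420 K
dL = 9.100000e-06 * 8.3750 * 143.6420 = 0.010947 m
L_final = 8.385947 m

dL = 0.010947 m


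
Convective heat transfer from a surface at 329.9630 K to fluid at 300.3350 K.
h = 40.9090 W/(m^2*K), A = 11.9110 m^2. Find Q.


dT = 29.6280 K
Q = 40.9090 * 11.9110 * 29.6280 = 14436.7496 W

14436.7496 W


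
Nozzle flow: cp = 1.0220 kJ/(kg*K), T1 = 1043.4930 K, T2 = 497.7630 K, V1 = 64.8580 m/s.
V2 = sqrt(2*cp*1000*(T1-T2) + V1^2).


dT = 545.7300 K
2*cp*1000*dT = 1115472.1200
V1^2 = 4206.5602
V2 = sqrt(1119678.6802) = 1058.1487 m/s

1058.1487 m/s


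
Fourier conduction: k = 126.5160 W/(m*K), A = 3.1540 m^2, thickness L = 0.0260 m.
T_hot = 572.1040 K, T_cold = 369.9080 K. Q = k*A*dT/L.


dT = 202.1960 K
Q = 126.5160 * 3.1540 * 202.1960 / 0.0260 = 3103175.6113 W

3103175.6113 W


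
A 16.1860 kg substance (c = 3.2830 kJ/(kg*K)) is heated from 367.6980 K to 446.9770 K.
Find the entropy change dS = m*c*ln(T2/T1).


T2/T1 = 1.2156
ln(T2/T1) = 0.1952
dS = 16.1860 * 3.2830 * 0.1952 = 10.3751 kJ/K

10.3751 kJ/K


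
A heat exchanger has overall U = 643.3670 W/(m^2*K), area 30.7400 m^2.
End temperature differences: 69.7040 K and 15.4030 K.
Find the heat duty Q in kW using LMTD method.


LMTD = 35.9682 K
Q = 643.3670 * 30.7400 * 35.9682 = 711346.3989 W = 711.3464 kW

711.3464 kW


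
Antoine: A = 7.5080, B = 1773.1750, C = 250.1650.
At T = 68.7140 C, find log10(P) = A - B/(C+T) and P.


C+T = 318.8790
B/(C+T) = 5.5607
log10(P) = 7.5080 - 5.5607 = 1.9473
P = 10^1.9473 = 88.5826 mmHg

88.5826 mmHg


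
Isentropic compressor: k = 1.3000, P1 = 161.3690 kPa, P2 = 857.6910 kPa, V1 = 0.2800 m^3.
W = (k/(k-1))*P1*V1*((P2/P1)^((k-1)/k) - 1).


(k-1)/k = 0.2308
(P2/P1)^exp = 1.4704
W = 4.3333 * 161.3690 * 0.2800 * (1.4704 - 1) = 92.0951 kJ

92.0951 kJ


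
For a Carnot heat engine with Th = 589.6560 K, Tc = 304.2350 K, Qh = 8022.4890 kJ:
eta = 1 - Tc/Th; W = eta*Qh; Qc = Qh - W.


eta = 1 - 304.2350/589.6560 = 0.4840
W = 0.4840 * 8022.4890 = 3883.2588 kJ
Qc = 8022.4890 - 3883.2588 = 4139.2302 kJ

eta = 48.4047%, W = 3883.2588 kJ, Qc = 4139.2302 kJ


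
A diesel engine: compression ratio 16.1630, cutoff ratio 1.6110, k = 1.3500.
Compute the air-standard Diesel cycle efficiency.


r^(k-1) = 2.6484
rc^k = 1.9036
eta = 0.5864 = 58.6357%

58.6357%


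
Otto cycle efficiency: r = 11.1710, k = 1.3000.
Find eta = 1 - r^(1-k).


r^(k-1) = 2.0627
eta = 1 - 1/2.0627 = 0.5152 = 51.5189%

51.5189%


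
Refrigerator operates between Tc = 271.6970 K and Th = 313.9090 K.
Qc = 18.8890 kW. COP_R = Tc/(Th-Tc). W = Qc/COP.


COP = 271.6970 / 42.2120 = 6.4365
W = 18.8890 / 6.4365 = 2.9347 kW

COP = 6.4365, W = 2.9347 kW


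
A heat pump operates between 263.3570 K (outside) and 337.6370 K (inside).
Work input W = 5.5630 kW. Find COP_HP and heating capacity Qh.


COP = 337.6370 / 74.2800 = 4.5455
Qh = 4.5455 * 5.5630 = 25.2864 kW

COP = 4.5455, Qh = 25.2864 kW


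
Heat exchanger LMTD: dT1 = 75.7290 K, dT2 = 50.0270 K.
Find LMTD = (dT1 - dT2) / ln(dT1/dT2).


dT1/dT2 = 1.5138
ln(dT1/dT2) = 0.4146
LMTD = 25.7020 / 0.4146 = 61.9925 K

61.9925 K


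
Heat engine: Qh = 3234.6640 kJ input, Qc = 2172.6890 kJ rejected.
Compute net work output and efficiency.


W = 3234.6640 - 2172.6890 = 1061.9750 kJ
eta = 1061.9750 / 3234.6640 = 0.3283 = 32.8311%

W = 1061.9750 kJ, eta = 32.8311%


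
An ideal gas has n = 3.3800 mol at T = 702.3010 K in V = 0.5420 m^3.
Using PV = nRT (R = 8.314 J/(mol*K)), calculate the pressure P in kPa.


P = nRT/V = 3.3800 * 8.314 * 702.3010 / 0.5420
= 19735.5851 / 0.5420 = 36412.5187 Pa = 36.4125 kPa

36.4125 kPa


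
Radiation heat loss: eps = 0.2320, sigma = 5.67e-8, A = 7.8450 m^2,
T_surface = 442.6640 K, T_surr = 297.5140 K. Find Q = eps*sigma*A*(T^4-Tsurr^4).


T^4 = 3.8397e+10
Tsurr^4 = 7.8348e+09
Q = 0.2320 * 5.67e-8 * 7.8450 * 3.0562e+10 = 3153.8974 W

3153.8974 W


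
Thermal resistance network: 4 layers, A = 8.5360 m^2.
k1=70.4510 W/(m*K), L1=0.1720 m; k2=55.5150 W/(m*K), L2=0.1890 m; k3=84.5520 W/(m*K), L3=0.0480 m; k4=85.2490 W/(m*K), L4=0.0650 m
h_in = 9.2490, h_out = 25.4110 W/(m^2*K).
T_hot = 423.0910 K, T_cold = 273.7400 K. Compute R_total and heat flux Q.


R_conv_in = 1/(9.2490*8.5360) = 0.0127
R_1 = 0.1720/(70.4510*8.5360) = 0.0003
R_2 = 0.1890/(55.5150*8.5360) = 0.0004
R_3 = 0.0480/(84.5520*8.5360) = 6.6506e-05
R_4 = 0.0650/(85.2490*8.5360) = 8.9324e-05
R_conv_out = 1/(25.4110*8.5360) = 0.0046
R_total = 0.0181 K/W
Q = 149.3510 / 0.0181 = 8243.5771 W

R_total = 0.0181 K/W, Q = 8243.5771 W


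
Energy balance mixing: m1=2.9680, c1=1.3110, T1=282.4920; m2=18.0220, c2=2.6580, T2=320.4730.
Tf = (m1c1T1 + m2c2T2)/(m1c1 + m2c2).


num = 16450.6401
den = 51.7935
Tf = 317.6196 K

317.6196 K


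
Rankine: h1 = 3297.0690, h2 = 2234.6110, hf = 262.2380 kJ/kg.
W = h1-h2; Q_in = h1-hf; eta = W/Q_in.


W = 1062.4580 kJ/kg
Q_in = 3034.8310 kJ/kg
eta = 0.3501 = 35.0088%

eta = 35.0088%


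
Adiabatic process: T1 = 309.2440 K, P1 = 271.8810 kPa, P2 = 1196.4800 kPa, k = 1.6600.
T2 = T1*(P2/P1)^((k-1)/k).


(k-1)/k = 0.3976
(P2/P1)^exp = 1.8024
T2 = 309.2440 * 1.8024 = 557.3927 K

557.3927 K


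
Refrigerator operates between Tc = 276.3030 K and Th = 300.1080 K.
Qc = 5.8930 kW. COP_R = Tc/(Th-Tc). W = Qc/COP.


COP = 276.3030 / 23.8050 = 11.6069
W = 5.8930 / 11.6069 = 0.5077 kW

COP = 11.6069, W = 0.5077 kW


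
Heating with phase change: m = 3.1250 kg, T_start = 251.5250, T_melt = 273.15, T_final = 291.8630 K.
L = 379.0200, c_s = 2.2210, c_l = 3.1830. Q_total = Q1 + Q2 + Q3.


Q1 (sensible, solid) = 3.1250 * 2.2210 * 21.6250 = 150.0910 kJ
Q2 (latent) = 3.1250 * 379.0200 = 1184.4375 kJ
Q3 (sensible, liquid) = 3.1250 * 3.1830 * 18.7130 = 186.1359 kJ
Q_total = 1520.6644 kJ

1520.6644 kJ


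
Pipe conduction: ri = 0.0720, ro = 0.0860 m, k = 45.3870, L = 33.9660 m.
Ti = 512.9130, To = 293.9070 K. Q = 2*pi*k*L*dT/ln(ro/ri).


dT = 219.0060 K
ln(ro/ri) = 0.1777
Q = 2*pi*45.3870*33.9660*219.0060 / 0.1777 = 1.1939e+07 W

1.1939e+07 W


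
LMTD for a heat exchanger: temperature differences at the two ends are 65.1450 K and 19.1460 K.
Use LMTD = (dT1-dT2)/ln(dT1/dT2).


dT1/dT2 = 3.4025
ln(dT1/dT2) = 1.2245
LMTD = 45.9990 / 1.2245 = 37.5649 K

37.5649 K


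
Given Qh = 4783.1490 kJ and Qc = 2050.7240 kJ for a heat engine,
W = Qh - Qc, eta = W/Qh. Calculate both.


W = 4783.1490 - 2050.7240 = 2732.4250 kJ
eta = 2732.4250 / 4783.1490 = 0.5713 = 57.1261%

W = 2732.4250 kJ, eta = 57.1261%


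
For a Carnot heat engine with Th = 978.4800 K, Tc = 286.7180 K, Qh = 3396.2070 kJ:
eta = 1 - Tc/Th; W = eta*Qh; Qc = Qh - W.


eta = 1 - 286.7180/978.4800 = 0.7070
W = 0.7070 * 3396.2070 = 2401.0373 kJ
Qc = 3396.2070 - 2401.0373 = 995.1697 kJ

eta = 70.6976%, W = 2401.0373 kJ, Qc = 995.1697 kJ


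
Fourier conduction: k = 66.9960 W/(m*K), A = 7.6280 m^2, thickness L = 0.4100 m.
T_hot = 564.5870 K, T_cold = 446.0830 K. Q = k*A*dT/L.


dT = 118.5040 K
Q = 66.9960 * 7.6280 * 118.5040 / 0.4100 = 147709.5964 W

147709.5964 W


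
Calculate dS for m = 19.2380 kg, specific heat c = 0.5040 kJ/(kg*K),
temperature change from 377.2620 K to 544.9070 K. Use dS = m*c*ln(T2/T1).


T2/T1 = 1.4444
ln(T2/T1) = 0.3677
dS = 19.2380 * 0.5040 * 0.3677 = 3.5650 kJ/K

3.5650 kJ/K


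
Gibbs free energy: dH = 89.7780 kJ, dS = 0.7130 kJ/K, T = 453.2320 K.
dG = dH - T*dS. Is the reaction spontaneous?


T*dS = 453.2320 * 0.7130 = 323.1544 kJ
dG = 89.7780 - 323.1544 = -233.3764 kJ (spontaneous)

dG = -233.3764 kJ, spontaneous


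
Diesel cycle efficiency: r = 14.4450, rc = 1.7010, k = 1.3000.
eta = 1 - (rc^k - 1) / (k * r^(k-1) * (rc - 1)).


r^(k-1) = 2.2280
rc^k = 1.9949
eta = 0.5100 = 51.0005%

51.0005%


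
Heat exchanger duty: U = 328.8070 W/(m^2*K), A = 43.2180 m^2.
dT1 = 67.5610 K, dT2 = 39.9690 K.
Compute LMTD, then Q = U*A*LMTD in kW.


LMTD = 52.5635 K
Q = 328.8070 * 43.2180 * 52.5635 = 746947.7181 W = 746.9477 kW

746.9477 kW


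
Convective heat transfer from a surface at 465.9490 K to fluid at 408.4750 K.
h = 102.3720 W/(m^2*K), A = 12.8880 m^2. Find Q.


dT = 57.4740 K
Q = 102.3720 * 12.8880 * 57.4740 = 75829.4907 W

75829.4907 W


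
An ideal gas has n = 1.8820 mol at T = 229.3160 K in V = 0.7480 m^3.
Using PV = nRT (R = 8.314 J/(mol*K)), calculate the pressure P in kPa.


P = nRT/V = 1.8820 * 8.314 * 229.3160 / 0.7480
= 3588.0955 / 0.7480 = 4796.9192 Pa = 4.7969 kPa

4.7969 kPa


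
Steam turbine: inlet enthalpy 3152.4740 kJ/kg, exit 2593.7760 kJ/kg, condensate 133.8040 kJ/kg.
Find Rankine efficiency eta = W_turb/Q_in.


W = 558.6980 kJ/kg
Q_in = 3018.6700 kJ/kg
eta = 0.1851 = 18.5081%

eta = 18.5081%


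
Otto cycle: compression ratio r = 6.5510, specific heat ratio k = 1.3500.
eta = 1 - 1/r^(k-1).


r^(k-1) = 1.9307
eta = 1 - 1/1.9307 = 0.4820 = 48.2045%

48.2045%


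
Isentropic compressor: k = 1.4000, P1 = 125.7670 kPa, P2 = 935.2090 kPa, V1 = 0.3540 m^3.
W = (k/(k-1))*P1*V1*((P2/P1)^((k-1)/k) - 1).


(k-1)/k = 0.2857
(P2/P1)^exp = 1.7740
W = 3.5000 * 125.7670 * 0.3540 * (1.7740 - 1) = 120.6096 kJ

120.6096 kJ


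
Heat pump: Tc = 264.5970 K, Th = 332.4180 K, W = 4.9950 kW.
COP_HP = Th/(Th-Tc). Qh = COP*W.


COP = 332.4180 / 67.8210 = 4.9014
Qh = 4.9014 * 4.9950 = 24.4825 kW

COP = 4.9014, Qh = 24.4825 kW


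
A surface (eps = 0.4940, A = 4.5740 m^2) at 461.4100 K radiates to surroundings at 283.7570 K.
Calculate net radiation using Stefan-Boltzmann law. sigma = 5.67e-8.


T^4 = 4.5326e+10
Tsurr^4 = 6.4832e+09
Q = 0.4940 * 5.67e-8 * 4.5740 * 3.8843e+10 = 4976.4304 W

4976.4304 W


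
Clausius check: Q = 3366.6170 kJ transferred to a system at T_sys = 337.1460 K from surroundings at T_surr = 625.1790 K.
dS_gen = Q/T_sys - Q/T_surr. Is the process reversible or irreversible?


dS_sys = 3366.6170/337.1460 = 9.9856 kJ/K
dS_surr = -3366.6170/625.1790 = -5.3850 kJ/K
dS_gen = 9.9856 - 5.3850 = 4.6006 kJ/K (irreversible)

dS_gen = 4.6006 kJ/K, irreversible


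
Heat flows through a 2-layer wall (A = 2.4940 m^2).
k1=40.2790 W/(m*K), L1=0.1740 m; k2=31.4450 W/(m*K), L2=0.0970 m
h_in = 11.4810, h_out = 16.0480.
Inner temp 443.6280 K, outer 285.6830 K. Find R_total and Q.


R_conv_in = 1/(11.4810*2.4940) = 0.0349
R_1 = 0.1740/(40.2790*2.4940) = 0.0017
R_2 = 0.0970/(31.4450*2.4940) = 0.0012
R_conv_out = 1/(16.0480*2.4940) = 0.0250
R_total = 0.0629 K/W
Q = 157.9450 / 0.0629 = 2511.9218 W

R_total = 0.0629 K/W, Q = 2511.9218 W


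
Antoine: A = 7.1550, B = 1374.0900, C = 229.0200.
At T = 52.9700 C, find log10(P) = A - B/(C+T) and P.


C+T = 281.9900
B/(C+T) = 4.8728
log10(P) = 7.1550 - 4.8728 = 2.2822
P = 10^2.2822 = 191.4995 mmHg

191.4995 mmHg


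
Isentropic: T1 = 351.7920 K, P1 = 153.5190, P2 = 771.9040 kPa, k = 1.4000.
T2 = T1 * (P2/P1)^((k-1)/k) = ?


(k-1)/k = 0.2857
(P2/P1)^exp = 1.5864
T2 = 351.7920 * 1.5864 = 558.0669 K

558.0669 K


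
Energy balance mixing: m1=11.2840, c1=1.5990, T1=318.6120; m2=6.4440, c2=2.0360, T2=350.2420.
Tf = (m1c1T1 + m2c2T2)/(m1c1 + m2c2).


num = 10343.9227
den = 31.1631
Tf = 331.9286 K

331.9286 K


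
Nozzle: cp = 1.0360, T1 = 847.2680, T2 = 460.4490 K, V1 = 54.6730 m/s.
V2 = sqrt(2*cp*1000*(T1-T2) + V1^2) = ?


dT = 386.8190 K
2*cp*1000*dT = 801488.9680
V1^2 = 2989.1369
V2 = sqrt(804478.1049) = 896.9270 m/s

896.9270 m/s


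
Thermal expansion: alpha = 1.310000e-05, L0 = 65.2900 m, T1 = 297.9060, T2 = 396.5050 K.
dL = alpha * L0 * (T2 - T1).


dT = 98.5990 K
dL = 1.310000e-05 * 65.2900 * 98.5990 = 0.084332 m
L_final = 65.374332 m

dL = 0.084332 m


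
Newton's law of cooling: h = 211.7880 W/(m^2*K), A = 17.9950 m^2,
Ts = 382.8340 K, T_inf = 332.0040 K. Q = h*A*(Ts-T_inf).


dT = 50.8300 K
Q = 211.7880 * 17.9950 * 50.8300 = 193719.4868 W

193719.4868 W


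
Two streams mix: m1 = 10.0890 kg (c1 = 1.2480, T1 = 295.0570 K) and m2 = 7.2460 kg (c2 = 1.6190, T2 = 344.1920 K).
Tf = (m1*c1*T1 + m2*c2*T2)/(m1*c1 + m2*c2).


num = 7752.8946
den = 24.3223
Tf = 318.7560 K

318.7560 K


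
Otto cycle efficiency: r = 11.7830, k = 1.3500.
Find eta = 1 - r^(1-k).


r^(k-1) = 2.3710
eta = 1 - 1/2.3710 = 0.5782 = 57.8245%

57.8245%


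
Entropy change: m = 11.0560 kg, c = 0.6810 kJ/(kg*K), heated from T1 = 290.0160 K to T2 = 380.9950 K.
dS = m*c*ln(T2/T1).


T2/T1 = 1.3137
ln(T2/T1) = 0.2729
dS = 11.0560 * 0.6810 * 0.2729 = 2.0543 kJ/K

2.0543 kJ/K


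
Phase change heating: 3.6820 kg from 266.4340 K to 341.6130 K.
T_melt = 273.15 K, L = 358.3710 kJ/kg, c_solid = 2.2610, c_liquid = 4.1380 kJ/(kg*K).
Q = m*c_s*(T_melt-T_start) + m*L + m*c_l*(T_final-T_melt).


Q1 (sensible, solid) = 3.6820 * 2.2610 * 6.7160 = 55.9107 kJ
Q2 (latent) = 3.6820 * 358.3710 = 1319.5220 kJ
Q3 (sensible, liquid) = 3.6820 * 4.1380 * 68.4630 = 1043.1102 kJ
Q_total = 2418.5429 kJ

2418.5429 kJ


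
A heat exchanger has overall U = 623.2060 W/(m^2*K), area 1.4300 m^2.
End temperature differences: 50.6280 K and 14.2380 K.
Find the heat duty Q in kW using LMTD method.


LMTD = 28.6854 K
Q = 623.2060 * 1.4300 * 28.6854 = 25563.9712 W = 25.5640 kW

25.5640 kW


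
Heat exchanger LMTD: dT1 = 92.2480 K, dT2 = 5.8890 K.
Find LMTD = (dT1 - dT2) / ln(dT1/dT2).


dT1/dT2 = 15.6645
ln(dT1/dT2) = 2.7514
LMTD = 86.3590 / 2.7514 = 31.3874 K

31.3874 K


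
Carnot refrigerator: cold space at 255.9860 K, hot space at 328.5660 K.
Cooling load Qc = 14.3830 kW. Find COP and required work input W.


COP = 255.9860 / 72.5800 = 3.5269
W = 14.3830 / 3.5269 = 4.0780 kW

COP = 3.5269, W = 4.0780 kW


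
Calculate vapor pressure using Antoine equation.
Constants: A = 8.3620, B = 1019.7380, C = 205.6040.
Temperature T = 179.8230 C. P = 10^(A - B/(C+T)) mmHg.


C+T = 385.4270
B/(C+T) = 2.6457
log10(P) = 8.3620 - 2.6457 = 5.7163
P = 10^5.7163 = 520312.4666 mmHg

520312.4666 mmHg


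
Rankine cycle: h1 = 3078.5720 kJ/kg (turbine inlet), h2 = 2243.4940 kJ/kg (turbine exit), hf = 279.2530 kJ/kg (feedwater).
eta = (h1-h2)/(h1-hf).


W = 835.0780 kJ/kg
Q_in = 2799.3190 kJ/kg
eta = 0.2983 = 29.8315%

eta = 29.8315%


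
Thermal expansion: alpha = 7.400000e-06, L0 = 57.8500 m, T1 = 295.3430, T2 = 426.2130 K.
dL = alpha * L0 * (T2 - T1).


dT = 130.8700 K
dL = 7.400000e-06 * 57.8500 * 130.8700 = 0.056024 m
L_final = 57.906024 m

dL = 0.056024 m


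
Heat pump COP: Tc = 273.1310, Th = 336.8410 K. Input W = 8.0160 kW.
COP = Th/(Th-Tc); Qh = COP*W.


COP = 336.8410 / 63.7100 = 5.2871
Qh = 5.2871 * 8.0160 = 42.3814 kW

COP = 5.2871, Qh = 42.3814 kW


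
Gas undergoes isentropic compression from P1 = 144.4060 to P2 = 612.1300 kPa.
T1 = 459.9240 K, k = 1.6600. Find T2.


(k-1)/k = 0.3976
(P2/P1)^exp = 1.7758
T2 = 459.9240 * 1.7758 = 816.7290 K

816.7290 K


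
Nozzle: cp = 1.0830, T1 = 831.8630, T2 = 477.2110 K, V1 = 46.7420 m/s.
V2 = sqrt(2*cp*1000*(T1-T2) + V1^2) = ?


dT = 354.6520 K
2*cp*1000*dT = 768176.2320
V1^2 = 2184.8146
V2 = sqrt(770361.0466) = 877.7021 m/s

877.7021 m/s


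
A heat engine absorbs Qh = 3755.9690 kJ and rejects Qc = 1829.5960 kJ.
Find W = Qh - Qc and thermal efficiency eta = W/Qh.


W = 3755.9690 - 1829.5960 = 1926.3730 kJ
eta = 1926.3730 / 3755.9690 = 0.5129 = 51.2883%

W = 1926.3730 kJ, eta = 51.2883%


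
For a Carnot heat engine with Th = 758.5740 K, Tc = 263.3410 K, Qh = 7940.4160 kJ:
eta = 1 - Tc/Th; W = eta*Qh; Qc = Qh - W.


eta = 1 - 263.3410/758.5740 = 0.6528
W = 0.6528 * 7940.4160 = 5183.8793 kJ
Qc = 7940.4160 - 5183.8793 = 2756.5367 kJ

eta = 65.2847%, W = 5183.8793 kJ, Qc = 2756.5367 kJ


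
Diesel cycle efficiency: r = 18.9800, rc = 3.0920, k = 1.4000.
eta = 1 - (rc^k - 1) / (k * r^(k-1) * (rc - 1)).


r^(k-1) = 3.2458
rc^k = 4.8566
eta = 0.5943 = 59.4305%

59.4305%


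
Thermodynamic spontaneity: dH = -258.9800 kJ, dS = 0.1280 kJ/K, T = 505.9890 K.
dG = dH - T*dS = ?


T*dS = 505.9890 * 0.1280 = 64.7666 kJ
dG = -258.9800 - 64.7666 = -323.7466 kJ (spontaneous)

dG = -323.7466 kJ, spontaneous


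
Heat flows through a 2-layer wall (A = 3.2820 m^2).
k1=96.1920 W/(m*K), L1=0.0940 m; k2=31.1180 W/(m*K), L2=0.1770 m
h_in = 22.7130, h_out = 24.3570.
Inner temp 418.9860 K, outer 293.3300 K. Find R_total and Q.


R_conv_in = 1/(22.7130*3.2820) = 0.0134
R_1 = 0.0940/(96.1920*3.2820) = 0.0003
R_2 = 0.1770/(31.1180*3.2820) = 0.0017
R_conv_out = 1/(24.3570*3.2820) = 0.0125
R_total = 0.0280 K/W
Q = 125.6560 / 0.0280 = 4494.9120 W

R_total = 0.0280 K/W, Q = 4494.9120 W


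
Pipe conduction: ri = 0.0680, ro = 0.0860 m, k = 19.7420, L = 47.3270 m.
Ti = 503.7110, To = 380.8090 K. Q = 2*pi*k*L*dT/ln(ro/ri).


dT = 122.9020 K
ln(ro/ri) = 0.2348
Q = 2*pi*19.7420*47.3270*122.9020 / 0.2348 = 3072328.3382 W

3072328.3382 W


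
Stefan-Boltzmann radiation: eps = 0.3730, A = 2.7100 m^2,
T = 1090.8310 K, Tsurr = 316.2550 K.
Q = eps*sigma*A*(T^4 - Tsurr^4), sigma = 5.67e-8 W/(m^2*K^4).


T^4 = 1.4159e+12
Tsurr^4 = 1.0003e+10
Q = 0.3730 * 5.67e-8 * 2.7100 * 1.4059e+12 = 80577.1372 W

80577.1372 W


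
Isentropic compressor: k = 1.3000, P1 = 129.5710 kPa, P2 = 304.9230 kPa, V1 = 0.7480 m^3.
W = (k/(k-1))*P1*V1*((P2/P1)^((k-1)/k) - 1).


(k-1)/k = 0.2308
(P2/P1)^exp = 1.2184
W = 4.3333 * 129.5710 * 0.7480 * (1.2184 - 1) = 91.7042 kJ

91.7042 kJ


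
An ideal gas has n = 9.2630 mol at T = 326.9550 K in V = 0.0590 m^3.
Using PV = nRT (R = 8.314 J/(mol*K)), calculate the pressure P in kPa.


P = nRT/V = 9.2630 * 8.314 * 326.9550 / 0.0590
= 25179.6487 / 0.0590 = 426773.7076 Pa = 426.7737 kPa

426.7737 kPa


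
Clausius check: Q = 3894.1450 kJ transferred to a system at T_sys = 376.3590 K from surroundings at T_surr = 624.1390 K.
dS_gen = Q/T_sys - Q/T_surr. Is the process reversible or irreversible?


dS_sys = 3894.1450/376.3590 = 10.3469 kJ/K
dS_surr = -3894.1450/624.1390 = -6.2392 kJ/K
dS_gen = 10.3469 - 6.2392 = 4.1077 kJ/K (irreversible)

dS_gen = 4.1077 kJ/K, irreversible


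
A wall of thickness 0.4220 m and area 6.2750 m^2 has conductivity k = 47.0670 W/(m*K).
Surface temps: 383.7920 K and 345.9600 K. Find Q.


dT = 37.8320 K
Q = 47.0670 * 6.2750 * 37.8320 / 0.4220 = 26477.5074 W

26477.5074 W


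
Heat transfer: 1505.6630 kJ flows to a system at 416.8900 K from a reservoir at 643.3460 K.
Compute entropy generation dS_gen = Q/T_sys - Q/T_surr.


dS_sys = 1505.6630/416.8900 = 3.6117 kJ/K
dS_surr = -1505.6630/643.3460 = -2.3404 kJ/K
dS_gen = 3.6117 - 2.3404 = 1.2713 kJ/K (irreversible)

dS_gen = 1.2713 kJ/K, irreversible


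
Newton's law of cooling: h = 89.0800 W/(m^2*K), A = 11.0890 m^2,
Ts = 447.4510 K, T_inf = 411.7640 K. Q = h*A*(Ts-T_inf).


dT = 35.6870 K
Q = 89.0800 * 11.0890 * 35.6870 = 35251.9084 W

35251.9084 W


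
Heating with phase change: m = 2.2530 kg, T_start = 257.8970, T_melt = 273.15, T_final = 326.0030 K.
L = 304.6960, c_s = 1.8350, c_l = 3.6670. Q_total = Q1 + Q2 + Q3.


Q1 (sensible, solid) = 2.2530 * 1.8350 * 15.2530 = 63.0598 kJ
Q2 (latent) = 2.2530 * 304.6960 = 686.4801 kJ
Q3 (sensible, liquid) = 2.2530 * 3.6670 * 52.8530 = 436.6583 kJ
Q_total = 1186.1982 kJ

1186.1982 kJ


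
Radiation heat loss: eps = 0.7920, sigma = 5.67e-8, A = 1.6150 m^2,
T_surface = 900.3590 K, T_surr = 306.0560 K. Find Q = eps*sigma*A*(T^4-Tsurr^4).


T^4 = 6.5715e+11
Tsurr^4 = 8.7741e+09
Q = 0.7920 * 5.67e-8 * 1.6150 * 6.4837e+11 = 47022.5225 W

47022.5225 W


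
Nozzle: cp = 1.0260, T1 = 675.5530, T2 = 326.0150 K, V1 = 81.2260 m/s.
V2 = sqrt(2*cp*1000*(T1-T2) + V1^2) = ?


dT = 349.5380 K
2*cp*1000*dT = 717251.9760
V1^2 = 6597.6631
V2 = sqrt(723849.6391) = 850.7935 m/s

850.7935 m/s


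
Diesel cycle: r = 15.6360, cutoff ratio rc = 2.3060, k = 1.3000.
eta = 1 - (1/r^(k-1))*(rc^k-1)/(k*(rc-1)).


r^(k-1) = 2.2816
rc^k = 2.9629
eta = 0.4933 = 49.3273%

49.3273%


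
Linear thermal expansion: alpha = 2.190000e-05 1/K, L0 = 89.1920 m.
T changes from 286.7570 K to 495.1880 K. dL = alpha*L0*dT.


dT = 208.4310 K
dL = 2.190000e-05 * 89.1920 * 208.4310 = 0.407129 m
L_final = 89.599129 m

dL = 0.407129 m


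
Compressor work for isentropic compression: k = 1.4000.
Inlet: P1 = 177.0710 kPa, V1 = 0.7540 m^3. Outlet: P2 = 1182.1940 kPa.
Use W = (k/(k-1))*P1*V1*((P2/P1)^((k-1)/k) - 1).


(k-1)/k = 0.2857
(P2/P1)^exp = 1.7202
W = 3.5000 * 177.0710 * 0.7540 * (1.7202 - 1) = 336.5505 kJ

336.5505 kJ


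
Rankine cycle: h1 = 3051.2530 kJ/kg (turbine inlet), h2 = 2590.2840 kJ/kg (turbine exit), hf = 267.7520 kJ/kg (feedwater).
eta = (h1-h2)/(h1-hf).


W = 460.9690 kJ/kg
Q_in = 2783.5010 kJ/kg
eta = 0.1656 = 16.5608%

eta = 16.5608%


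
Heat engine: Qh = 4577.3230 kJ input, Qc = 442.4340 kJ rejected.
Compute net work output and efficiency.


W = 4577.3230 - 442.4340 = 4134.8890 kJ
eta = 4134.8890 / 4577.3230 = 0.9033 = 90.3342%

W = 4134.8890 kJ, eta = 90.3342%


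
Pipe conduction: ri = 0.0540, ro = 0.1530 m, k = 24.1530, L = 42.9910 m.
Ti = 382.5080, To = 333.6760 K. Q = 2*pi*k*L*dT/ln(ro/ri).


dT = 48.8320 K
ln(ro/ri) = 1.0415
Q = 2*pi*24.1530*42.9910*48.8320 / 1.0415 = 305909.5032 W

305909.5032 W


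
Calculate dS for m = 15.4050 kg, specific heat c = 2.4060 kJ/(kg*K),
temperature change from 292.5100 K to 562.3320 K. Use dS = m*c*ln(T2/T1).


T2/T1 = 1.9224
ln(T2/T1) = 0.6536
dS = 15.4050 * 2.4060 * 0.6536 = 24.2251 kJ/K

24.2251 kJ/K


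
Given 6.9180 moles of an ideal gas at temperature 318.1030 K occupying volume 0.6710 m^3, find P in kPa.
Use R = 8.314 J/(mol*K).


P = nRT/V = 6.9180 * 8.314 * 318.1030 / 0.6710
= 18296.0923 / 0.6710 = 27266.9036 Pa = 27.2669 kPa

27.2669 kPa


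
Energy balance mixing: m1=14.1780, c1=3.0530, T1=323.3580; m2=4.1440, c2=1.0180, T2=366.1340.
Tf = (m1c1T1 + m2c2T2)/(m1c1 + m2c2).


num = 15541.2613
den = 47.5040
Tf = 327.1567 K

327.1567 K


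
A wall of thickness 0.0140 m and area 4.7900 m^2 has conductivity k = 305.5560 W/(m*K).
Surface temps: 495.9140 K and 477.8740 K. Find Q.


dT = 18.0400 K
Q = 305.5560 * 4.7900 * 18.0400 / 0.0140 = 1885970.2035 W

1885970.2035 W


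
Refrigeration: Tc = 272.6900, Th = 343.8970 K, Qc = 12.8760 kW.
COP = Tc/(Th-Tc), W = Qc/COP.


COP = 272.6900 / 71.2070 = 3.8295
W = 12.8760 / 3.8295 = 3.3623 kW

COP = 3.8295, W = 3.3623 kW


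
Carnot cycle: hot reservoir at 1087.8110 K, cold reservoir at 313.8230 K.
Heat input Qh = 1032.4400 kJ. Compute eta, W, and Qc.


eta = 1 - 313.8230/1087.8110 = 0.7115
W = 0.7115 * 1032.4400 = 734.5910 kJ
Qc = 1032.4400 - 734.5910 = 297.8490 kJ

eta = 71.1510%, W = 734.5910 kJ, Qc = 297.8490 kJ


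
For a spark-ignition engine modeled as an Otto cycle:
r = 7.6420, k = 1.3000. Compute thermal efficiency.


r^(k-1) = 1.8406
eta = 1 - 1/1.8406 = 0.4567 = 45.6702%

45.6702%


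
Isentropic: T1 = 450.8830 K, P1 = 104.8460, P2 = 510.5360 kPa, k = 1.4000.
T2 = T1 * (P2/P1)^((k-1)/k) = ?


(k-1)/k = 0.2857
(P2/P1)^exp = 1.5719
T2 = 450.8830 * 1.5719 = 708.7371 K

708.7371 K


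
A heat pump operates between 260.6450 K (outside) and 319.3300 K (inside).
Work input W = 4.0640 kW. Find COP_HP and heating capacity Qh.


COP = 319.3300 / 58.6850 = 5.4414
Qh = 5.4414 * 4.0640 = 22.1139 kW

COP = 5.4414, Qh = 22.1139 kW


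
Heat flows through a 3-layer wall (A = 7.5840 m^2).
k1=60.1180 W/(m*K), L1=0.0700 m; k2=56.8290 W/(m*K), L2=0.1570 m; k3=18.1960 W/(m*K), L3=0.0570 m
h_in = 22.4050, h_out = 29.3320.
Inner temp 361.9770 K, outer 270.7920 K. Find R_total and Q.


R_conv_in = 1/(22.4050*7.5840) = 0.0059
R_1 = 0.0700/(60.1180*7.5840) = 0.0002
R_2 = 0.1570/(56.8290*7.5840) = 0.0004
R_3 = 0.0570/(18.1960*7.5840) = 0.0004
R_conv_out = 1/(29.3320*7.5840) = 0.0045
R_total = 0.0113 K/W
Q = 91.1850 / 0.0113 = 8061.4019 W

R_total = 0.0113 K/W, Q = 8061.4019 W


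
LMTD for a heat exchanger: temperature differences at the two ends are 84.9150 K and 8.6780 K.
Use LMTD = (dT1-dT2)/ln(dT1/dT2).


dT1/dT2 = 9.7851
ln(dT1/dT2) = 2.2809
LMTD = 76.2370 / 2.2809 = 33.4247 K

33.4247 K


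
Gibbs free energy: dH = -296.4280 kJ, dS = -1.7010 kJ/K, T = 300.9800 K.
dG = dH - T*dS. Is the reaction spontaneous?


T*dS = 300.9800 * -1.7010 = -511.9670 kJ
dG = -296.4280 + 511.9670 = 215.5390 kJ (non-spontaneous)

dG = 215.5390 kJ, non-spontaneous


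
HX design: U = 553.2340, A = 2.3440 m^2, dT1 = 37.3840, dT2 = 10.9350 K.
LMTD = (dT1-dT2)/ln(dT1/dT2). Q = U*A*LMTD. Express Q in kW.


LMTD = 21.5159 K
Q = 553.2340 * 2.3440 * 21.5159 = 27901.4631 W = 27.9015 kW

27.9015 kW


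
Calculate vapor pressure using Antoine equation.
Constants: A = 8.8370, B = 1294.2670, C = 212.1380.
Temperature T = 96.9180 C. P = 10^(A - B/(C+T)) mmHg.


C+T = 309.0560
B/(C+T) = 4.1878
log10(P) = 8.8370 - 4.1878 = 4.6492
P = 10^4.6492 = 44585.3944 mmHg

44585.3944 mmHg


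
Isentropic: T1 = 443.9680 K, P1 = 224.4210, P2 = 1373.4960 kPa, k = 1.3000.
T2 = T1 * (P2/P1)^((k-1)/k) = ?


(k-1)/k = 0.2308
(P2/P1)^exp = 1.5190
T2 = 443.9680 * 1.5190 = 674.3922 K

674.3922 K


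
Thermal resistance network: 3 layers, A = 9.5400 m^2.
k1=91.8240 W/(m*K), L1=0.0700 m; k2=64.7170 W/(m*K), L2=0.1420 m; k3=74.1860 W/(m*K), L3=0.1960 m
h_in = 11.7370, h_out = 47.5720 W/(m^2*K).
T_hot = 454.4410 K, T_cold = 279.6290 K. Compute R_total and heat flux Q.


R_conv_in = 1/(11.7370*9.5400) = 0.0089
R_1 = 0.0700/(91.8240*9.5400) = 7.9909e-05
R_2 = 0.1420/(64.7170*9.5400) = 0.0002
R_3 = 0.1960/(74.1860*9.5400) = 0.0003
R_conv_out = 1/(47.5720*9.5400) = 0.0022
R_total = 0.0117 K/W
Q = 174.8120 / 0.0117 = 14914.2163 W

R_total = 0.0117 K/W, Q = 14914.2163 W


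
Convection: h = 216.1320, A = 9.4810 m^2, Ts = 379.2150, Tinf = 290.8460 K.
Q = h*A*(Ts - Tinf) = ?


dT = 88.3690 K
Q = 216.1320 * 9.4810 * 88.3690 = 181081.1147 W

181081.1147 W


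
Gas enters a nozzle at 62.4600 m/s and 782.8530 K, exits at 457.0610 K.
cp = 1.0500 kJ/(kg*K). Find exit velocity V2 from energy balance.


dT = 325.7920 K
2*cp*1000*dT = 684163.2000
V1^2 = 3901.2516
V2 = sqrt(688064.4516) = 829.4965 m/s

829.4965 m/s


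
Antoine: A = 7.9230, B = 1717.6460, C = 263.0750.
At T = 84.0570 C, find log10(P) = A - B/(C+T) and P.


C+T = 347.1320
B/(C+T) = 4.9481
log10(P) = 7.9230 - 4.9481 = 2.9749
P = 10^2.9749 = 943.8301 mmHg

943.8301 mmHg


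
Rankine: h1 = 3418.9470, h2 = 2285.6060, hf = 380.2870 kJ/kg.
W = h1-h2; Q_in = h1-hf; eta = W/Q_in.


W = 1133.3410 kJ/kg
Q_in = 3038.6600 kJ/kg
eta = 0.3730 = 37.2974%

eta = 37.2974%


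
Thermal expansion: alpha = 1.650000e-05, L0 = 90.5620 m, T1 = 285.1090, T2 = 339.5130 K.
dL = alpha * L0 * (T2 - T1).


dT = 54.4040 K
dL = 1.650000e-05 * 90.5620 * 54.4040 = 0.081294 m
L_final = 90.643294 m

dL = 0.081294 m


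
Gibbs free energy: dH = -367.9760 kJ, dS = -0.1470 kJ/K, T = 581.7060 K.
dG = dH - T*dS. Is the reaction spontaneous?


T*dS = 581.7060 * -0.1470 = -85.5108 kJ
dG = -367.9760 + 85.5108 = -282.4652 kJ (spontaneous)

dG = -282.4652 kJ, spontaneous


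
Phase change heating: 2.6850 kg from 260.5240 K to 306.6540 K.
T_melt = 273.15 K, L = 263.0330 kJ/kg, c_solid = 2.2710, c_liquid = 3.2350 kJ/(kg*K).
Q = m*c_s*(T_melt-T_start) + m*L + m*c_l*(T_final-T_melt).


Q1 (sensible, solid) = 2.6850 * 2.2710 * 12.6260 = 76.9887 kJ
Q2 (latent) = 2.6850 * 263.0330 = 706.2436 kJ
Q3 (sensible, liquid) = 2.6850 * 3.2350 * 33.5040 = 291.0149 kJ
Q_total = 1074.2473 kJ

1074.2473 kJ


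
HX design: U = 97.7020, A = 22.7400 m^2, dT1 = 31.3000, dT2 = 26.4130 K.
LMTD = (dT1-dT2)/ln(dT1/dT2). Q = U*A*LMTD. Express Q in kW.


LMTD = 28.7874 K
Q = 97.7020 * 22.7400 * 28.7874 = 63958.2131 W = 63.9582 kW

63.9582 kW


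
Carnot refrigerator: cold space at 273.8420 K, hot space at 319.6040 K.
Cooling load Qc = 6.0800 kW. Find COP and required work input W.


COP = 273.8420 / 45.7620 = 5.9840
W = 6.0800 / 5.9840 = 1.0160 kW

COP = 5.9840, W = 1.0160 kW


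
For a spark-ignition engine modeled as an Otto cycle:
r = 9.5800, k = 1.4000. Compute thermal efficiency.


r^(k-1) = 2.4691
eta = 1 - 1/2.4691 = 0.5950 = 59.5001%

59.5001%


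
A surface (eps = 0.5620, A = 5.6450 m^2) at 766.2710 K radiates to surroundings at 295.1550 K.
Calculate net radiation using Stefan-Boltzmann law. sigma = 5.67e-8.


T^4 = 3.4477e+11
Tsurr^4 = 7.5893e+09
Q = 0.5620 * 5.67e-8 * 5.6450 * 3.3718e+11 = 60652.1425 W

60652.1425 W
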